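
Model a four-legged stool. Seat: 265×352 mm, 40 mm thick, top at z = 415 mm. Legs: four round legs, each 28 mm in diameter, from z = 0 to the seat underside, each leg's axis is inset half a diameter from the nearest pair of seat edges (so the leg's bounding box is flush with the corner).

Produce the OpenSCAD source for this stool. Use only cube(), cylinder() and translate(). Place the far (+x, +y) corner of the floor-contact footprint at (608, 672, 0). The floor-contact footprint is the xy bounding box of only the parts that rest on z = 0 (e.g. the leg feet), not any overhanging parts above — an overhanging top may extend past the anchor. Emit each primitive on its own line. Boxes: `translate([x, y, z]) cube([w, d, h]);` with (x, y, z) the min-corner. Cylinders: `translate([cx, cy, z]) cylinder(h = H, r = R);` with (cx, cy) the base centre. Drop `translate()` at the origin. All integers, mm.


// leg_h = 415 - 40 = 375
translate([343, 320, 375]) cube([265, 352, 40]);
translate([357, 334, 0]) cylinder(h = 375, r = 14);
translate([594, 334, 0]) cylinder(h = 375, r = 14);
translate([357, 658, 0]) cylinder(h = 375, r = 14);
translate([594, 658, 0]) cylinder(h = 375, r = 14);


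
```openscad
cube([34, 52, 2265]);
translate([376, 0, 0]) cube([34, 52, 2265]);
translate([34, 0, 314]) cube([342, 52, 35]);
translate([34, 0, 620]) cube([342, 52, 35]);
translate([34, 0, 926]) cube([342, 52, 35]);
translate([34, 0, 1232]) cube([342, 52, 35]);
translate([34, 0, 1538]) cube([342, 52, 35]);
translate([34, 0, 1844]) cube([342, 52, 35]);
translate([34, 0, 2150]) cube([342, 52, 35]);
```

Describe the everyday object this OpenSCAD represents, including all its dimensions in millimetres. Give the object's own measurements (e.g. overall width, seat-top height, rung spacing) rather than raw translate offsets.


A straight ladder. Two 34×52 mm vertical rails, 2265 mm tall, stand 410 mm apart (outside-to-outside) with their front faces coplanar on the −y side. 7 rungs, each 52 mm deep and 35 mm tall, span between the inner faces of the rails, front faces flush with the rails. The lowest rung's underside is at z = 314 mm and rungs are spaced 306 mm apart (underside to underside).


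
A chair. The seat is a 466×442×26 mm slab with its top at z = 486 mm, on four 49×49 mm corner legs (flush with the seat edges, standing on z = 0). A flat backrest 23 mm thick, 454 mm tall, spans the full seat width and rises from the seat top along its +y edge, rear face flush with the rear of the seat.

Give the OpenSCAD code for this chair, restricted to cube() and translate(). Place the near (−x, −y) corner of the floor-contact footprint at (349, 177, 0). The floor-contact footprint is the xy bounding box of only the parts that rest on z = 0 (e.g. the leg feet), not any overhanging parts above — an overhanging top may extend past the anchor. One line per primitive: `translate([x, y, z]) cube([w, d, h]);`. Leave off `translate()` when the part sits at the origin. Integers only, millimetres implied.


translate([349, 177, 460]) cube([466, 442, 26]);
translate([349, 177, 0]) cube([49, 49, 460]);
translate([766, 177, 0]) cube([49, 49, 460]);
translate([349, 570, 0]) cube([49, 49, 460]);
translate([766, 570, 0]) cube([49, 49, 460]);
translate([349, 596, 486]) cube([466, 23, 454]);


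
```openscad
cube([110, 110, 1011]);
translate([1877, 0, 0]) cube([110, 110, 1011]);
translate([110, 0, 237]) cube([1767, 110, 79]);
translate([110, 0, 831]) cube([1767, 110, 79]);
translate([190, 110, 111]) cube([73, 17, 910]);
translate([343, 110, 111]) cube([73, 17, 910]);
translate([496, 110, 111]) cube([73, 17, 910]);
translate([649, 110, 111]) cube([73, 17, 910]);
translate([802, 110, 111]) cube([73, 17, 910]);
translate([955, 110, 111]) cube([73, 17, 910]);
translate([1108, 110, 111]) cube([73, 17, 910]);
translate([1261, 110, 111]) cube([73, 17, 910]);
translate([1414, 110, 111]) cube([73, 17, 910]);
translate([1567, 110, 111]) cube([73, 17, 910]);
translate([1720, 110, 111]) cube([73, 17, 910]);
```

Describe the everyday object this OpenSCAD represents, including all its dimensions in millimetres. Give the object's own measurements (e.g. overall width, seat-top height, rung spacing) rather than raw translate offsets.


A fence section. Two 110×110 mm posts, 1011 mm tall, stand on the floor with a clear span of 1767 mm between their inner faces. Two horizontal rails of 110×79 mm section span the gap between the posts with their undersides at z = 237 mm and z = 831 mm, flush with the posts' −y face. 11 pickets, each 73 mm wide, 17 mm thick and 910 mm tall, are fixed to the +y face of the rails with their bottoms at z = 111 mm, spaced across the span with a 80 mm gap after the −x post and between neighbouring pickets, with 84 mm left before the +x post.


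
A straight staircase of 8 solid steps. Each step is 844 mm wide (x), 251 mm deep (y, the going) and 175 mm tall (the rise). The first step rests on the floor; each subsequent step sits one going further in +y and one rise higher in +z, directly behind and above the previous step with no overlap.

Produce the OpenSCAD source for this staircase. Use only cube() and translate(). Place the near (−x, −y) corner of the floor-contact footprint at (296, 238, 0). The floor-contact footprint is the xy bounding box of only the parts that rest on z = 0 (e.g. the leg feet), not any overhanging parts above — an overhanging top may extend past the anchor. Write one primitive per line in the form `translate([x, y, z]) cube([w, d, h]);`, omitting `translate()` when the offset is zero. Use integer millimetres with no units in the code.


translate([296, 238, 0]) cube([844, 251, 175]);
translate([296, 489, 175]) cube([844, 251, 175]);
translate([296, 740, 350]) cube([844, 251, 175]);
translate([296, 991, 525]) cube([844, 251, 175]);
translate([296, 1242, 700]) cube([844, 251, 175]);
translate([296, 1493, 875]) cube([844, 251, 175]);
translate([296, 1744, 1050]) cube([844, 251, 175]);
translate([296, 1995, 1225]) cube([844, 251, 175]);


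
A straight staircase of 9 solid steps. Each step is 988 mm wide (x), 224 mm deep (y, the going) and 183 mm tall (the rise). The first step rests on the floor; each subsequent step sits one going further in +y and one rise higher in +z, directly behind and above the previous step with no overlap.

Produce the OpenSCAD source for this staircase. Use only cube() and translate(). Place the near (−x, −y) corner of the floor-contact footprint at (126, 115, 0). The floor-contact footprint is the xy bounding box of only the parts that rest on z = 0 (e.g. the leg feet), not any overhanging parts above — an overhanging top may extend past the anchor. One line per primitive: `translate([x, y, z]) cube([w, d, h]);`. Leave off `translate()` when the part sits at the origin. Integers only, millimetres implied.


translate([126, 115, 0]) cube([988, 224, 183]);
translate([126, 339, 183]) cube([988, 224, 183]);
translate([126, 563, 366]) cube([988, 224, 183]);
translate([126, 787, 549]) cube([988, 224, 183]);
translate([126, 1011, 732]) cube([988, 224, 183]);
translate([126, 1235, 915]) cube([988, 224, 183]);
translate([126, 1459, 1098]) cube([988, 224, 183]);
translate([126, 1683, 1281]) cube([988, 224, 183]);
translate([126, 1907, 1464]) cube([988, 224, 183]);


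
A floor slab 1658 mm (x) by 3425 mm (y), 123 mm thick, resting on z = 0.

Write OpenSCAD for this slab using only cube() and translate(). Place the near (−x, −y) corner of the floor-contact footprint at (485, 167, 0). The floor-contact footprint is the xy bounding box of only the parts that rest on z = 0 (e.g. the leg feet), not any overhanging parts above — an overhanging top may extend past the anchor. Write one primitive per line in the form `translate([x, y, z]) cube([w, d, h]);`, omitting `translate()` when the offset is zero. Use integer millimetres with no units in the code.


translate([485, 167, 0]) cube([1658, 3425, 123]);


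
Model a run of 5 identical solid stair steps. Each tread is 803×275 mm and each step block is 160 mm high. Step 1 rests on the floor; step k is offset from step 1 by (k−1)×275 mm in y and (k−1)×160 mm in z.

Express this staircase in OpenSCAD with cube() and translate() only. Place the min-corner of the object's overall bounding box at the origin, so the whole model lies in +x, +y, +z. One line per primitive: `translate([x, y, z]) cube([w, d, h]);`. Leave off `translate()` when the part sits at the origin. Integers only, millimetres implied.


cube([803, 275, 160]);
translate([0, 275, 160]) cube([803, 275, 160]);
translate([0, 550, 320]) cube([803, 275, 160]);
translate([0, 825, 480]) cube([803, 275, 160]);
translate([0, 1100, 640]) cube([803, 275, 160]);


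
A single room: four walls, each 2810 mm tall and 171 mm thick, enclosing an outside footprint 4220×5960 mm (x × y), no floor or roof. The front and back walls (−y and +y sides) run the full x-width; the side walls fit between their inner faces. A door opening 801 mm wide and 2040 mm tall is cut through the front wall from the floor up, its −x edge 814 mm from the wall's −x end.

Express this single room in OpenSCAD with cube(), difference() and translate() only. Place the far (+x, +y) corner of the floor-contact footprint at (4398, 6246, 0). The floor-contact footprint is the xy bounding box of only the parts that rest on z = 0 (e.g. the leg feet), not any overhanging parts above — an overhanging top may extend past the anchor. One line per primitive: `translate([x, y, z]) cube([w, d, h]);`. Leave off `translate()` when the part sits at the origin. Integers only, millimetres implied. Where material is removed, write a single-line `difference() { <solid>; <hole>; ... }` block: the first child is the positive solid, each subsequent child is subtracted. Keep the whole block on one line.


difference() { translate([178, 286, 0]) cube([4220, 171, 2810]); translate([992, 286, 0]) cube([801, 171, 2040]); }
translate([178, 6075, 0]) cube([4220, 171, 2810]);
translate([178, 457, 0]) cube([171, 5618, 2810]);
translate([4227, 457, 0]) cube([171, 5618, 2810]);


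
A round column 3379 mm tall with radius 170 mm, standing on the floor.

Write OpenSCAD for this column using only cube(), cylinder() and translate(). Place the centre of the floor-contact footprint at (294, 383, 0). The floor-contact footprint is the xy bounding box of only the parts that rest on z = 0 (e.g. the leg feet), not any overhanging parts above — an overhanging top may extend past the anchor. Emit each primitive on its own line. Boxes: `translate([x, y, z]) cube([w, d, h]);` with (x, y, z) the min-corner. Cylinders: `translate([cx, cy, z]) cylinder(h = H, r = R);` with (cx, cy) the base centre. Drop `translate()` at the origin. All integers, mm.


translate([294, 383, 0]) cylinder(h = 3379, r = 170);


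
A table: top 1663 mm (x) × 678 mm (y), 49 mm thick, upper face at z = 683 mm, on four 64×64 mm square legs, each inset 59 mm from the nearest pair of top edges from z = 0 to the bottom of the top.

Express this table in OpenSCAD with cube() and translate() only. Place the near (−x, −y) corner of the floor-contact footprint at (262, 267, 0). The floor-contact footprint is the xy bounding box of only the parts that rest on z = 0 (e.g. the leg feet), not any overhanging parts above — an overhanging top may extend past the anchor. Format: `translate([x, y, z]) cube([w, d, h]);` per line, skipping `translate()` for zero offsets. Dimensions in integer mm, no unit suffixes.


translate([203, 208, 634]) cube([1663, 678, 49]);
translate([262, 267, 0]) cube([64, 64, 634]);
translate([1743, 267, 0]) cube([64, 64, 634]);
translate([262, 763, 0]) cube([64, 64, 634]);
translate([1743, 763, 0]) cube([64, 64, 634]);


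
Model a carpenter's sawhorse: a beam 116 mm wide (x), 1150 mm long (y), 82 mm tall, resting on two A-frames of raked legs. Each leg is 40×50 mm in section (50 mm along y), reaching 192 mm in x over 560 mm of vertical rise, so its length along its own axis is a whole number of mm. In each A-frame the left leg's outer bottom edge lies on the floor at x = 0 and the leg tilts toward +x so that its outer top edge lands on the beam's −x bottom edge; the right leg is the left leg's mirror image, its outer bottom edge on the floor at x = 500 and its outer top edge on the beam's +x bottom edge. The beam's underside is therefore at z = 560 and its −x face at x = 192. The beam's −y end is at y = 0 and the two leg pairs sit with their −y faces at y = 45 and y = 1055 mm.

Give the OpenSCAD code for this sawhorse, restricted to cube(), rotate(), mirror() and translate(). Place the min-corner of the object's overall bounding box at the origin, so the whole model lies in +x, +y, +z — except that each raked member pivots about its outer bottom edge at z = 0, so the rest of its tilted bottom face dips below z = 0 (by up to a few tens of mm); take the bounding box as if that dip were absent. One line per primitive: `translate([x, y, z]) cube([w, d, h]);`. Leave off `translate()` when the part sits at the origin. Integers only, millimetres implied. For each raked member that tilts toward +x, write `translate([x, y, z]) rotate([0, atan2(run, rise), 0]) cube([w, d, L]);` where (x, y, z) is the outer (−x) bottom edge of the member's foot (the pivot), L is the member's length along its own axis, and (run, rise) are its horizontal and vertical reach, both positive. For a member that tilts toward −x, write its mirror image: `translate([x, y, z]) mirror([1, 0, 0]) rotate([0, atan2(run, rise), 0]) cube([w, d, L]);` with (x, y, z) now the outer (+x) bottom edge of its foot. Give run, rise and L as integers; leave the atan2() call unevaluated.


translate([192, 0, 560]) cube([116, 1150, 82]);
translate([0, 45, 0]) rotate([0, atan2(192, 560), 0]) cube([40, 50, 592]);
translate([500, 45, 0]) mirror([1, 0, 0]) rotate([0, atan2(192, 560), 0]) cube([40, 50, 592]);
translate([0, 1055, 0]) rotate([0, atan2(192, 560), 0]) cube([40, 50, 592]);
translate([500, 1055, 0]) mirror([1, 0, 0]) rotate([0, atan2(192, 560), 0]) cube([40, 50, 592]);


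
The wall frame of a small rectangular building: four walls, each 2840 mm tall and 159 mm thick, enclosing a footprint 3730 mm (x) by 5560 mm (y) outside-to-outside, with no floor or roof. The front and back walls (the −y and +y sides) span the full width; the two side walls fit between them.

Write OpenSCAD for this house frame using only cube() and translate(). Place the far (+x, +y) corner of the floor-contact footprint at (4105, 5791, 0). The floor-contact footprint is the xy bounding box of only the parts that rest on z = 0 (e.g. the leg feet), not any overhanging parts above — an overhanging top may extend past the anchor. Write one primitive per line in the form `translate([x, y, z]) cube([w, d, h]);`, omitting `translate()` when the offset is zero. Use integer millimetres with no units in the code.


translate([375, 231, 0]) cube([3730, 159, 2840]);
translate([375, 5632, 0]) cube([3730, 159, 2840]);
translate([375, 390, 0]) cube([159, 5242, 2840]);
translate([3946, 390, 0]) cube([159, 5242, 2840]);


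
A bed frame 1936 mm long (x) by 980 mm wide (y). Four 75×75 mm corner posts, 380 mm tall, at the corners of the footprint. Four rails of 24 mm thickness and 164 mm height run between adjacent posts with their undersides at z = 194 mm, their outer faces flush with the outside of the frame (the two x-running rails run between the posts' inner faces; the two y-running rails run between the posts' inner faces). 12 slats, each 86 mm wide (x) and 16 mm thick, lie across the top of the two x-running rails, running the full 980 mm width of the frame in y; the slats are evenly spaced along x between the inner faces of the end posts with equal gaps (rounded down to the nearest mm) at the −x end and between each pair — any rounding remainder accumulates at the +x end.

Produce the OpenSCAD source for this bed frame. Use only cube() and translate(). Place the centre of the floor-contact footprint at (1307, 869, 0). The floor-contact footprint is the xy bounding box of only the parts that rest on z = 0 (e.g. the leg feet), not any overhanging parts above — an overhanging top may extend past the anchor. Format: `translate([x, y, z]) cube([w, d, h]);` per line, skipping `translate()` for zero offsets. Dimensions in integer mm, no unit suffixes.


translate([339, 379, 0]) cube([75, 75, 380]);
translate([339, 1284, 0]) cube([75, 75, 380]);
translate([2200, 379, 0]) cube([75, 75, 380]);
translate([2200, 1284, 0]) cube([75, 75, 380]);
translate([414, 379, 194]) cube([1786, 24, 164]);
translate([414, 1335, 194]) cube([1786, 24, 164]);
translate([339, 454, 194]) cube([24, 830, 164]);
translate([2251, 454, 194]) cube([24, 830, 164]);
translate([472, 379, 358]) cube([86, 980, 16]);
translate([616, 379, 358]) cube([86, 980, 16]);
translate([760, 379, 358]) cube([86, 980, 16]);
translate([904, 379, 358]) cube([86, 980, 16]);
translate([1048, 379, 358]) cube([86, 980, 16]);
translate([1192, 379, 358]) cube([86, 980, 16]);
translate([1336, 379, 358]) cube([86, 980, 16]);
translate([1480, 379, 358]) cube([86, 980, 16]);
translate([1624, 379, 358]) cube([86, 980, 16]);
translate([1768, 379, 358]) cube([86, 980, 16]);
translate([1912, 379, 358]) cube([86, 980, 16]);
translate([2056, 379, 358]) cube([86, 980, 16]);


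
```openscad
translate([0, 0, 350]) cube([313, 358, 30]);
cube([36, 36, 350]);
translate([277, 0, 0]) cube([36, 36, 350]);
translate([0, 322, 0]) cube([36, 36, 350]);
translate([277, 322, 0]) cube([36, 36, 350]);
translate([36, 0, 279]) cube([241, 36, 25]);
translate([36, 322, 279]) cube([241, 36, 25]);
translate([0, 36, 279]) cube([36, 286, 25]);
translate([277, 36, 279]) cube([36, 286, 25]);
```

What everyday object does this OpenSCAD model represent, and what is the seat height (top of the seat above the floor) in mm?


A stool. The seat height is 380 mm.

A 313×358×30 slab at z = 350 on four corner posts — a stool. The seat top is 350 + 30 = 380 mm.


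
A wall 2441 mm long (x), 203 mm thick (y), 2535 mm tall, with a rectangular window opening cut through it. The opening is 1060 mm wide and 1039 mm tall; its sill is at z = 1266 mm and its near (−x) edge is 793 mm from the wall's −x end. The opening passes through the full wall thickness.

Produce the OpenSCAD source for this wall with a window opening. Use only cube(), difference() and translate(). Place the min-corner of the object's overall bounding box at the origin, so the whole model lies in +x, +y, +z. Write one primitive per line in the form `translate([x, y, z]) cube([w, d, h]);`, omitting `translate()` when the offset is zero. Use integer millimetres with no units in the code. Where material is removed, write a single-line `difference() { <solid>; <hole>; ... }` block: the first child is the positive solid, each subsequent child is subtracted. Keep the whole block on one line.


difference() { cube([2441, 203, 2535]); translate([793, 0, 1266]) cube([1060, 203, 1039]); }


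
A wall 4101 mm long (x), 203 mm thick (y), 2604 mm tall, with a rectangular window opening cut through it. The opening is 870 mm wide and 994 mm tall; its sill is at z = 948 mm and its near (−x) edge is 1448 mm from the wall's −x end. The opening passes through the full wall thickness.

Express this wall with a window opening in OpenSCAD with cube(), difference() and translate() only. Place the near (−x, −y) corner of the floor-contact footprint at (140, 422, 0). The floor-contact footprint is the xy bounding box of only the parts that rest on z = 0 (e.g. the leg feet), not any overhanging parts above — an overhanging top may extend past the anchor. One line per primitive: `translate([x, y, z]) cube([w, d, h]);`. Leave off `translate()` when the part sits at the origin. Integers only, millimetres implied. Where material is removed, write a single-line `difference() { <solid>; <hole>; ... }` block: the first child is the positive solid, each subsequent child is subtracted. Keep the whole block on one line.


difference() { translate([140, 422, 0]) cube([4101, 203, 2604]); translate([1588, 422, 948]) cube([870, 203, 994]); }


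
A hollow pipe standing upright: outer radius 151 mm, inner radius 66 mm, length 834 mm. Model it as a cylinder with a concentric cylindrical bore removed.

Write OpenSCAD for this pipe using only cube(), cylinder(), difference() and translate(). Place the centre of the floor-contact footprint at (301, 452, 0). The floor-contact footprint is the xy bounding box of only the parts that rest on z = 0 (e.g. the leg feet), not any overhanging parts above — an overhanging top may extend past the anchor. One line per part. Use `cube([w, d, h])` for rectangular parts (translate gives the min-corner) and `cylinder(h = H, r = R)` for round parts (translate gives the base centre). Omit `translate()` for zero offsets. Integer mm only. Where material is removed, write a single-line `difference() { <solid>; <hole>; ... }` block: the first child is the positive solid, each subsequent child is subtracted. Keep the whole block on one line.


difference() { translate([301, 452, 0]) cylinder(h = 834, r = 151); translate([301, 452, 0]) cylinder(h = 834, r = 66); }


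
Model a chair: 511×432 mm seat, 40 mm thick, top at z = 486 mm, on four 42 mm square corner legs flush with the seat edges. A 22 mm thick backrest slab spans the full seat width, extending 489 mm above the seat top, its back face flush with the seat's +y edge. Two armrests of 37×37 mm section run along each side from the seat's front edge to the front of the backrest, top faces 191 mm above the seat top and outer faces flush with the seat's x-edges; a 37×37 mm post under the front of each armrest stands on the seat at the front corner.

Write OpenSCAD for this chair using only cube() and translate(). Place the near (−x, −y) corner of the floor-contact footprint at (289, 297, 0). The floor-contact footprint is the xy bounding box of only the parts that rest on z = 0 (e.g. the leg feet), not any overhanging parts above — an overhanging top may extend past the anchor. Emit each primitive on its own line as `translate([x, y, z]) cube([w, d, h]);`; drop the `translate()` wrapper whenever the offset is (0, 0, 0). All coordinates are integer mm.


translate([289, 297, 446]) cube([511, 432, 40]);
translate([289, 297, 0]) cube([42, 42, 446]);
translate([758, 297, 0]) cube([42, 42, 446]);
translate([289, 687, 0]) cube([42, 42, 446]);
translate([758, 687, 0]) cube([42, 42, 446]);
translate([289, 707, 486]) cube([511, 22, 489]);
translate([289, 297, 640]) cube([37, 410, 37]);
translate([763, 297, 640]) cube([37, 410, 37]);
translate([289, 297, 486]) cube([37, 37, 154]);
translate([763, 297, 486]) cube([37, 37, 154]);


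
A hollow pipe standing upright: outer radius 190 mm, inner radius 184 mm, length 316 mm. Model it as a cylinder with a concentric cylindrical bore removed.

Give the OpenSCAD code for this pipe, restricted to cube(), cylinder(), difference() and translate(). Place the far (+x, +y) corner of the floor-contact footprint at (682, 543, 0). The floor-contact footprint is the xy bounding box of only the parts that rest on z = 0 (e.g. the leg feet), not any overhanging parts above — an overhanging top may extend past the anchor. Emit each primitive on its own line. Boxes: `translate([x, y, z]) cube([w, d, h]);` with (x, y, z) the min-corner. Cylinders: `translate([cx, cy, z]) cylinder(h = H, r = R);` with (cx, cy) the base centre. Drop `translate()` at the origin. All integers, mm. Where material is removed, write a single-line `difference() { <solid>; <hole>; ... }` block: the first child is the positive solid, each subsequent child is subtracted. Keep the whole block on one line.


difference() { translate([492, 353, 0]) cylinder(h = 316, r = 190); translate([492, 353, 0]) cylinder(h = 316, r = 184); }


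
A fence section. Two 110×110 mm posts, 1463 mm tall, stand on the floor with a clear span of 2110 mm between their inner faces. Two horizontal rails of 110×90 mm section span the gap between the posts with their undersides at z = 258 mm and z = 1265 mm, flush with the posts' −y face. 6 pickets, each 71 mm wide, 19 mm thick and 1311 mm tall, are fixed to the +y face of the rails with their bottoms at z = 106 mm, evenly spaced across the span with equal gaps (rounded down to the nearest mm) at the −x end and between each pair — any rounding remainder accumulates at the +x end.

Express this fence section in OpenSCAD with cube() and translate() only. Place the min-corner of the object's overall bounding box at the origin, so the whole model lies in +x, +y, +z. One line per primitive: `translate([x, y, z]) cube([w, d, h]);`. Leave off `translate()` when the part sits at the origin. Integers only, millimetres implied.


cube([110, 110, 1463]);
translate([2220, 0, 0]) cube([110, 110, 1463]);
translate([110, 0, 258]) cube([2110, 110, 90]);
translate([110, 0, 1265]) cube([2110, 110, 90]);
translate([350, 110, 106]) cube([71, 19, 1311]);
translate([661, 110, 106]) cube([71, 19, 1311]);
translate([972, 110, 106]) cube([71, 19, 1311]);
translate([1283, 110, 106]) cube([71, 19, 1311]);
translate([1594, 110, 106]) cube([71, 19, 1311]);
translate([1905, 110, 106]) cube([71, 19, 1311]);


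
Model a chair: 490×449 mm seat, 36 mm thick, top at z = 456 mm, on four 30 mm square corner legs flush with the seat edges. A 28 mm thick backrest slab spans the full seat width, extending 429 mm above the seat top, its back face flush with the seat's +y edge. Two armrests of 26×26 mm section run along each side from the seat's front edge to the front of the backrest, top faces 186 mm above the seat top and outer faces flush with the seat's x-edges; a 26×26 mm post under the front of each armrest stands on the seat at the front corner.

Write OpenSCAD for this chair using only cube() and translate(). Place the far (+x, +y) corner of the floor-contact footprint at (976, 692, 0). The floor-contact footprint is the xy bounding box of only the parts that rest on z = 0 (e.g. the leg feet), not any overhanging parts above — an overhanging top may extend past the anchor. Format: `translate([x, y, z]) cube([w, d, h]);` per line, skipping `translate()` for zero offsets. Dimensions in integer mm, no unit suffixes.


translate([486, 243, 420]) cube([490, 449, 36]);
translate([486, 243, 0]) cube([30, 30, 420]);
translate([946, 243, 0]) cube([30, 30, 420]);
translate([486, 662, 0]) cube([30, 30, 420]);
translate([946, 662, 0]) cube([30, 30, 420]);
translate([486, 664, 456]) cube([490, 28, 429]);
translate([486, 243, 616]) cube([26, 421, 26]);
translate([950, 243, 616]) cube([26, 421, 26]);
translate([486, 243, 456]) cube([26, 26, 160]);
translate([950, 243, 456]) cube([26, 26, 160]);


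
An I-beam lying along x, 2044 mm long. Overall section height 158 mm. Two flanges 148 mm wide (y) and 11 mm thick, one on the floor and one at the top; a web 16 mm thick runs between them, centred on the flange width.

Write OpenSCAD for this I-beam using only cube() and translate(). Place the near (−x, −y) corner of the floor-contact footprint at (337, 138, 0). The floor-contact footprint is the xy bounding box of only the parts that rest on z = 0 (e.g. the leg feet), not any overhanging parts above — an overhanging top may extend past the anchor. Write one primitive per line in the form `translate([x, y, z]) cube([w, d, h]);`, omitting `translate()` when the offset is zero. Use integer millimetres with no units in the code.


translate([337, 138, 0]) cube([2044, 148, 11]);
translate([337, 204, 11]) cube([2044, 16, 136]);
translate([337, 138, 147]) cube([2044, 148, 11]);


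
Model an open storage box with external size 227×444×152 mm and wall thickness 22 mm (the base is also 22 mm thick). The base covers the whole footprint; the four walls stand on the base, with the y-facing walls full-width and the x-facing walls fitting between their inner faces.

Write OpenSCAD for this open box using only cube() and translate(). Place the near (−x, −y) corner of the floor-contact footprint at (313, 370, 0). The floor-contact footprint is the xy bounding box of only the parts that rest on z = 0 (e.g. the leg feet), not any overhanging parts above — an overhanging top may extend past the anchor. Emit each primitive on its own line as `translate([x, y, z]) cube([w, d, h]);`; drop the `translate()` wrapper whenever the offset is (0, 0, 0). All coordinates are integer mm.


translate([313, 370, 0]) cube([227, 444, 22]);
translate([313, 370, 22]) cube([227, 22, 130]);
translate([313, 792, 22]) cube([227, 22, 130]);
translate([313, 392, 22]) cube([22, 400, 130]);
translate([518, 392, 22]) cube([22, 400, 130]);


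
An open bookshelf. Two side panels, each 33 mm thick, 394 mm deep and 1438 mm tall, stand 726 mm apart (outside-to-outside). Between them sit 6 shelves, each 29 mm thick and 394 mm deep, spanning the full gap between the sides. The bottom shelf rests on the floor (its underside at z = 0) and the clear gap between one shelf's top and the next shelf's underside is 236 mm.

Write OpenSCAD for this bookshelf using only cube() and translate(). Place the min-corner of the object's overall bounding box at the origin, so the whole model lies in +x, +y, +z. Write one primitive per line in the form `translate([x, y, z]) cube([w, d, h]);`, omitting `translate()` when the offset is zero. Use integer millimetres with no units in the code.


cube([33, 394, 1438]);
translate([693, 0, 0]) cube([33, 394, 1438]);
translate([33, 0, 0]) cube([660, 394, 29]);
translate([33, 0, 265]) cube([660, 394, 29]);
translate([33, 0, 530]) cube([660, 394, 29]);
translate([33, 0, 795]) cube([660, 394, 29]);
translate([33, 0, 1060]) cube([660, 394, 29]);
translate([33, 0, 1325]) cube([660, 394, 29]);


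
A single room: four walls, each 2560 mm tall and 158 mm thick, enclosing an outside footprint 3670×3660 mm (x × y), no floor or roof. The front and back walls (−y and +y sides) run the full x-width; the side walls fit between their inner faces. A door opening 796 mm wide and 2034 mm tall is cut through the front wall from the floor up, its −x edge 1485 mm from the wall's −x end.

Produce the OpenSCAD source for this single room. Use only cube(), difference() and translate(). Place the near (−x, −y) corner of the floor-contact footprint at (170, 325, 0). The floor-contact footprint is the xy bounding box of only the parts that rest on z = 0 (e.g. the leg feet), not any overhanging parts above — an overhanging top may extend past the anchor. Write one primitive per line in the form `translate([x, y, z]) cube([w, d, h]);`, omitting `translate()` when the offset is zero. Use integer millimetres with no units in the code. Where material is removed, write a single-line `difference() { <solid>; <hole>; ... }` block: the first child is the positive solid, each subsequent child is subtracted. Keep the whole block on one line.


difference() { translate([170, 325, 0]) cube([3670, 158, 2560]); translate([1655, 325, 0]) cube([796, 158, 2034]); }
translate([170, 3827, 0]) cube([3670, 158, 2560]);
translate([170, 483, 0]) cube([158, 3344, 2560]);
translate([3682, 483, 0]) cube([158, 3344, 2560]);


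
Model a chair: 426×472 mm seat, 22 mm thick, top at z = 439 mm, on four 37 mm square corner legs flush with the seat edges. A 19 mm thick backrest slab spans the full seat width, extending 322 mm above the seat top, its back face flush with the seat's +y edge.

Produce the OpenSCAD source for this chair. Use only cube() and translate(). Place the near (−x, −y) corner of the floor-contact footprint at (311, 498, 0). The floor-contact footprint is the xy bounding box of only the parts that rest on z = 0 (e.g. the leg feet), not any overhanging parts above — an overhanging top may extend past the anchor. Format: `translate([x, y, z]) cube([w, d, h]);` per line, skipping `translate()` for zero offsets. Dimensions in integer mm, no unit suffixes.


translate([311, 498, 417]) cube([426, 472, 22]);
translate([311, 498, 0]) cube([37, 37, 417]);
translate([700, 498, 0]) cube([37, 37, 417]);
translate([311, 933, 0]) cube([37, 37, 417]);
translate([700, 933, 0]) cube([37, 37, 417]);
translate([311, 951, 439]) cube([426, 19, 322]);


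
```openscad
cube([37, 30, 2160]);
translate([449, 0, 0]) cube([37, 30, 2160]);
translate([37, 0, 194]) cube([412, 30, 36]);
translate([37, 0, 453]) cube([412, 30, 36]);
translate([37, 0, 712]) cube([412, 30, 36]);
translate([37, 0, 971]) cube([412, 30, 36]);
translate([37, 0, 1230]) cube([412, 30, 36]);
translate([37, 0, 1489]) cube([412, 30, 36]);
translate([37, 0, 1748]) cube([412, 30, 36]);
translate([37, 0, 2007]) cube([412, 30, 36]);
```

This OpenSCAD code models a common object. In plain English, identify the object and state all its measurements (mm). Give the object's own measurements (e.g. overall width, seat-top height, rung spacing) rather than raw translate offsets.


A straight ladder. Two 37×30 mm vertical rails, 2160 mm tall, stand 486 mm apart (outside-to-outside) with their front faces coplanar on the −y side. 8 rungs, each 30 mm deep and 36 mm tall, span between the inner faces of the rails, front faces flush with the rails. The lowest rung's underside is at z = 194 mm and rungs are spaced 259 mm apart (underside to underside).


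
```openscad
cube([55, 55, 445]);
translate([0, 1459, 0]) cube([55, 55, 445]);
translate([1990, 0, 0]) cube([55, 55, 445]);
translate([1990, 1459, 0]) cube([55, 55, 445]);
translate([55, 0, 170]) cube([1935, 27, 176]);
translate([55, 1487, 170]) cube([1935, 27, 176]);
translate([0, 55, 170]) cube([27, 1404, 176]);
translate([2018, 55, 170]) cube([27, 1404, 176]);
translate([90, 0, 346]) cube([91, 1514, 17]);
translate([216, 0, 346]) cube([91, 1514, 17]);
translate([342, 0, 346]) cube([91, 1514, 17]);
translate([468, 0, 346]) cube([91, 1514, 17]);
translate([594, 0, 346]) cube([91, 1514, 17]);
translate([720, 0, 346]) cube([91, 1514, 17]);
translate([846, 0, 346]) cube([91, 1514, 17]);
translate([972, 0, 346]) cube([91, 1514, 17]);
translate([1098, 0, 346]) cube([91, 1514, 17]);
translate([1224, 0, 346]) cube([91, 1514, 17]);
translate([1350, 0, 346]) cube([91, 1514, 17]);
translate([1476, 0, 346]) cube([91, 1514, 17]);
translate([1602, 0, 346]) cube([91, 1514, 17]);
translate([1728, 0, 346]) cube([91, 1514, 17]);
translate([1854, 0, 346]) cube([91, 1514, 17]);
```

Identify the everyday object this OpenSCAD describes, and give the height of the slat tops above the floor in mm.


A bed frame. The slat-top height is 363 mm.

Four posts, four rails, and a row of slats — a bed frame. Slats sit on the rails at z = 170 + 176 = 346; with slat thickness 17, the top is 363 mm.


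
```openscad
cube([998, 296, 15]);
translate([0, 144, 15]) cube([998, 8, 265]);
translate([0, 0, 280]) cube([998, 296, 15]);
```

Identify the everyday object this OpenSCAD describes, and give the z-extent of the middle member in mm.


An I-beam. The web height is 265 mm.

Two wide flanges with a thin centred web — an I-beam. Overall 295 mm minus two 15 mm flanges gives a web of 295 − 2·15 = 265 mm.


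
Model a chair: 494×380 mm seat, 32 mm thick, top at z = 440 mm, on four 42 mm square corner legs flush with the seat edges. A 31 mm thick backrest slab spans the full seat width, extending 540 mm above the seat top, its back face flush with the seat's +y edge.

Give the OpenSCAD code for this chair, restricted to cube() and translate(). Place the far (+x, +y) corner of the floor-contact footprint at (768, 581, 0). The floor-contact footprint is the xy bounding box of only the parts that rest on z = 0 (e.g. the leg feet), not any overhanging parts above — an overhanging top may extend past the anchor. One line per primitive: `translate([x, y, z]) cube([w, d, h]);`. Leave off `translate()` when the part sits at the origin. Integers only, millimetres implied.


translate([274, 201, 408]) cube([494, 380, 32]);
translate([274, 201, 0]) cube([42, 42, 408]);
translate([726, 201, 0]) cube([42, 42, 408]);
translate([274, 539, 0]) cube([42, 42, 408]);
translate([726, 539, 0]) cube([42, 42, 408]);
translate([274, 550, 440]) cube([494, 31, 540]);


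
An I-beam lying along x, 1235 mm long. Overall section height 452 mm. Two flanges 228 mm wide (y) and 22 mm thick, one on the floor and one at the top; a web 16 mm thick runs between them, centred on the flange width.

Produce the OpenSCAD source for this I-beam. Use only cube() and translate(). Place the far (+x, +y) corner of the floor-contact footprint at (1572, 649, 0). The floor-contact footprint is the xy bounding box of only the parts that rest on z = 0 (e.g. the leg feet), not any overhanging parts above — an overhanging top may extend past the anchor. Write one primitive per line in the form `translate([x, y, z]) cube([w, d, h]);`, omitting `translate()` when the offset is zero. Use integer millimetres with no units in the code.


translate([337, 421, 0]) cube([1235, 228, 22]);
translate([337, 527, 22]) cube([1235, 16, 408]);
translate([337, 421, 430]) cube([1235, 228, 22]);


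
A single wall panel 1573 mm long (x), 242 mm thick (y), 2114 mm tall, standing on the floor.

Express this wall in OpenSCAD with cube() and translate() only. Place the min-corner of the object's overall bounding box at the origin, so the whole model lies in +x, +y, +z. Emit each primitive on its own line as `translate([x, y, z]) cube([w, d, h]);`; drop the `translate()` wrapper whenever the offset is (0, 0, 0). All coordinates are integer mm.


cube([1573, 242, 2114]);


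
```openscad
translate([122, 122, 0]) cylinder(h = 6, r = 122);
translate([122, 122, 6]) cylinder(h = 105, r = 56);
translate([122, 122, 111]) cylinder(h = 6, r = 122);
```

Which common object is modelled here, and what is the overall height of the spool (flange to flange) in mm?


A spool. The overall height is 117 mm.

Three coaxial cylinders, large–small–large — a spool. Two 6 mm flanges and a 105 mm core give 6 + 105 + 6 = 117 mm.


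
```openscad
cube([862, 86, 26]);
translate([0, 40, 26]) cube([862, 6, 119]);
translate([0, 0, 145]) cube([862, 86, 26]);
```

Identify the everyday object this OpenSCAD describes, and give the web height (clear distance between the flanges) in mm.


An I-beam. The web height is 119 mm.

Two wide flanges with a thin centred web — an I-beam. Overall 171 mm minus two 26 mm flanges gives a web of 171 − 2·26 = 119 mm.


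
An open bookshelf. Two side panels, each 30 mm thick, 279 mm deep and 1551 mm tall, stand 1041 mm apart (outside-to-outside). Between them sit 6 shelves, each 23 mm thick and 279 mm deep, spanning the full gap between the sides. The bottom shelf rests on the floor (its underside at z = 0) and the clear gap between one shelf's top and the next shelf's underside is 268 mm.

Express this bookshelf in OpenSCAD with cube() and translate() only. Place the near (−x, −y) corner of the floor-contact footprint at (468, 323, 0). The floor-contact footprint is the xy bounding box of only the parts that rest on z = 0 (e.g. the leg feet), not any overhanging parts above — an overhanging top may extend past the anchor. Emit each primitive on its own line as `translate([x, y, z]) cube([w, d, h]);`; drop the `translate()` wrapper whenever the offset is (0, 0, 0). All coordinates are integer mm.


translate([468, 323, 0]) cube([30, 279, 1551]);
translate([1479, 323, 0]) cube([30, 279, 1551]);
translate([498, 323, 0]) cube([981, 279, 23]);
translate([498, 323, 291]) cube([981, 279, 23]);
translate([498, 323, 582]) cube([981, 279, 23]);
translate([498, 323, 873]) cube([981, 279, 23]);
translate([498, 323, 1164]) cube([981, 279, 23]);
translate([498, 323, 1455]) cube([981, 279, 23]);


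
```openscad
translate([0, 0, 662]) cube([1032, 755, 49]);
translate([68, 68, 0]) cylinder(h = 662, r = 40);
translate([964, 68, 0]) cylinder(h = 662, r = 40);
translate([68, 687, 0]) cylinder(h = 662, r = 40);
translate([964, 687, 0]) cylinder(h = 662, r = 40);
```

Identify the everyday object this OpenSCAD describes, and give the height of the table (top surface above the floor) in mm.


A table. The table height is 711 mm.

A 1032×755×49 slab sits at z = 662 on four Ø80 mm round legs — a table. The top surface is at 662 + 49 = 711 mm.


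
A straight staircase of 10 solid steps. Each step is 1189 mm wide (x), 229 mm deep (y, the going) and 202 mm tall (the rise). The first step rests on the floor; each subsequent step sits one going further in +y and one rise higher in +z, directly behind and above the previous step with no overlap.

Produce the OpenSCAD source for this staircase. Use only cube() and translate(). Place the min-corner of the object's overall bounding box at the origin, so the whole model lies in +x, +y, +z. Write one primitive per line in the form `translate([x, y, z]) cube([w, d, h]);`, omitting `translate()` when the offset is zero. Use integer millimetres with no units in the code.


cube([1189, 229, 202]);
translate([0, 229, 202]) cube([1189, 229, 202]);
translate([0, 458, 404]) cube([1189, 229, 202]);
translate([0, 687, 606]) cube([1189, 229, 202]);
translate([0, 916, 808]) cube([1189, 229, 202]);
translate([0, 1145, 1010]) cube([1189, 229, 202]);
translate([0, 1374, 1212]) cube([1189, 229, 202]);
translate([0, 1603, 1414]) cube([1189, 229, 202]);
translate([0, 1832, 1616]) cube([1189, 229, 202]);
translate([0, 2061, 1818]) cube([1189, 229, 202]);
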